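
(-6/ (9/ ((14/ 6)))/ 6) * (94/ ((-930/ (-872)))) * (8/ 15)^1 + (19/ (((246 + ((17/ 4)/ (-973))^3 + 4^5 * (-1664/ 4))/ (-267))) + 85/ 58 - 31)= -11434886410923413093756549/ 274155447690418106592450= -41.71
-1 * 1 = -1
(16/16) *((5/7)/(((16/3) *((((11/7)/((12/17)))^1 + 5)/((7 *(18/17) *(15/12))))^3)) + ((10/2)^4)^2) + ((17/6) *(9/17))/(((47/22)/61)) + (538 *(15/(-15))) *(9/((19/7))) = 763158261093678541247/1962430531081574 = 388884.22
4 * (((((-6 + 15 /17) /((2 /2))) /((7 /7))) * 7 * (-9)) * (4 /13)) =87696 /221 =396.81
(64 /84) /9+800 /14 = 10816 /189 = 57.23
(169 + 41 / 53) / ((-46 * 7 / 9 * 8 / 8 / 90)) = -427.07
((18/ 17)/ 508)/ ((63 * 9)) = 1/ 272034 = 0.00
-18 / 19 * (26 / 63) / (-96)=13 / 3192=0.00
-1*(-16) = 16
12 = 12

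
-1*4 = -4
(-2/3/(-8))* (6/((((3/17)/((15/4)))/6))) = 255/4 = 63.75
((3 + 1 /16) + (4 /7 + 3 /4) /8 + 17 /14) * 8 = 995 /28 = 35.54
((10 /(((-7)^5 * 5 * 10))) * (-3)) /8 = 3 /672280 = 0.00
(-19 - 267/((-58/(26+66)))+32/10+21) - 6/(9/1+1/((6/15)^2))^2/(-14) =1619192668/3776815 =428.72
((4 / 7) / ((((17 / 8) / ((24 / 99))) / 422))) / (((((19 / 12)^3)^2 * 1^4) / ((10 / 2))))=537636372480 / 61583058229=8.73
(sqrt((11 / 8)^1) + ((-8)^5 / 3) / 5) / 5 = -436.67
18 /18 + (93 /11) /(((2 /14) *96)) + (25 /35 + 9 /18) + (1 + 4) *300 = 3702975 /2464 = 1502.83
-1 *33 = -33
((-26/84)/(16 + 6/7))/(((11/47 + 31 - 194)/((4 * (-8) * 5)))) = -2444/135405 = -0.02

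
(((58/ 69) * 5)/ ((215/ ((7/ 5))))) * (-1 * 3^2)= -1218/ 4945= -0.25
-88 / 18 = -44 / 9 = -4.89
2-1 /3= 5 /3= 1.67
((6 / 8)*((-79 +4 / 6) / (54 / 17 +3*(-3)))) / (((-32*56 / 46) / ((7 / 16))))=-91885 / 811008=-0.11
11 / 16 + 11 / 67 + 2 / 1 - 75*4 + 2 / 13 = -4138915 / 13936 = -296.99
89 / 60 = 1.48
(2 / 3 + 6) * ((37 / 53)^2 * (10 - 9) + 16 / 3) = 981020 / 25281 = 38.80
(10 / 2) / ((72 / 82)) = 205 / 36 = 5.69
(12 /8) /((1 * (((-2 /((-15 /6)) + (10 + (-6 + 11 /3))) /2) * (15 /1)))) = 3 /127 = 0.02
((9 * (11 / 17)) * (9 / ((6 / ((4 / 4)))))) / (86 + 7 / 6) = 891 / 8891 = 0.10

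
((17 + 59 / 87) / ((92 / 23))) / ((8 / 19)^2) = 277609 / 11136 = 24.93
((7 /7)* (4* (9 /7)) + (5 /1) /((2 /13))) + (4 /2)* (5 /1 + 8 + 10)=1171 /14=83.64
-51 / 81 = -17 / 27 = -0.63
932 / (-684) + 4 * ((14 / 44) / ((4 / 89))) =101407 / 3762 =26.96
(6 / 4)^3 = 27 / 8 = 3.38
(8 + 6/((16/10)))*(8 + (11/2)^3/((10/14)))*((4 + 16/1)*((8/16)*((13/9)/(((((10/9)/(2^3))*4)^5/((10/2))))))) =38632526127/10000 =3863252.61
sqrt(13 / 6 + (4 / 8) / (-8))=sqrt(303) / 12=1.45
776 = 776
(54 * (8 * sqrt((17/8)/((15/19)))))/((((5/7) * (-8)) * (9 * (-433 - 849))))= 7 * sqrt(9690)/64100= 0.01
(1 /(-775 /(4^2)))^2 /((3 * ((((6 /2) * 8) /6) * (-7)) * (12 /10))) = -32 /7567875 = -0.00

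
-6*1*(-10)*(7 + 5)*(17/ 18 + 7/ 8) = 1310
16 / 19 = 0.84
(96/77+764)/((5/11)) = 58924/35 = 1683.54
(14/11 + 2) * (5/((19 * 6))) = 30/209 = 0.14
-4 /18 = -2 /9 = -0.22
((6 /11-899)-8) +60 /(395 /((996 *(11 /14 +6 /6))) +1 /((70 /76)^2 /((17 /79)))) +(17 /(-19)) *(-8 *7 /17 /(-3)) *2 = -11246375650801 /14375993313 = -782.30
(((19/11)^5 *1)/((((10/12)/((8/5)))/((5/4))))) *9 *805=43054409412/161051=267334.01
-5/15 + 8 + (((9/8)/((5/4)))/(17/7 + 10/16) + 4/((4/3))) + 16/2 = 5404/285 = 18.96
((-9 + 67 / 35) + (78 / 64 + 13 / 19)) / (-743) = 110289 / 15811040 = 0.01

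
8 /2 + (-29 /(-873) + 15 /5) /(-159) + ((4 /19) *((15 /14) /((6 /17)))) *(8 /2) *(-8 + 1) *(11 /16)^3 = -4952933465 /2700628992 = -1.83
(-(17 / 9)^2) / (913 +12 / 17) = -4913 / 1258173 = -0.00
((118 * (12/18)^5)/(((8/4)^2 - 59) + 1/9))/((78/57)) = -944/4563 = -0.21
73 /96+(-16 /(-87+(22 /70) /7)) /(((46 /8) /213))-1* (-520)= 3102099337 /5879904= 527.58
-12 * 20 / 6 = -40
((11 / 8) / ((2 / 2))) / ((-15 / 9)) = -33 / 40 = -0.82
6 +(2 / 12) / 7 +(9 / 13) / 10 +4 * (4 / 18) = 28591 / 4095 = 6.98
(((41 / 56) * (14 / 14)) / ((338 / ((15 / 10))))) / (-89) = -123 / 3369184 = -0.00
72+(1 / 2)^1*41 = 185 / 2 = 92.50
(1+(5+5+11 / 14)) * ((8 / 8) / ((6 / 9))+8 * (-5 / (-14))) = 10065 / 196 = 51.35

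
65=65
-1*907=-907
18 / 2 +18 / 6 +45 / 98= 1221 / 98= 12.46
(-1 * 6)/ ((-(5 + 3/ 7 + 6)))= 21/ 40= 0.52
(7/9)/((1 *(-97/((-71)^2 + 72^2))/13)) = -930475/873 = -1065.84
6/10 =0.60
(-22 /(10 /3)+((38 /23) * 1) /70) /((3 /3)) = -5294 /805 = -6.58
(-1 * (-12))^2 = 144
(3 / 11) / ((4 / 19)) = 57 / 44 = 1.30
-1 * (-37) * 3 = 111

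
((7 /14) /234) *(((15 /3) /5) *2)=1 /234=0.00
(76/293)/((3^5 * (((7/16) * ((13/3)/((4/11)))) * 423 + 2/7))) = 34048/70352799885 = 0.00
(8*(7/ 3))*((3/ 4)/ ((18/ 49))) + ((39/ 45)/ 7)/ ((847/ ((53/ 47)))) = 477909112/ 12539835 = 38.11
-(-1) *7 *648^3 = 1904684544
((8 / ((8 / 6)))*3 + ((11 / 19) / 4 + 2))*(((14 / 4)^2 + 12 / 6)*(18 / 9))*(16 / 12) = 1531 / 2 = 765.50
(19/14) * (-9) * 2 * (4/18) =-38/7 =-5.43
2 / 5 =0.40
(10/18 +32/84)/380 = 59/23940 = 0.00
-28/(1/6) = -168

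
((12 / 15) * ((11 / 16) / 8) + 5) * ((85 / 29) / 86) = 13787 / 79808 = 0.17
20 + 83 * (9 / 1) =767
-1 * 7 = -7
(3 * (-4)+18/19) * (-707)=7814.21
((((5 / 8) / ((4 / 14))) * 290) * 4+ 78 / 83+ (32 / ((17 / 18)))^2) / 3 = 176853925 / 143922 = 1228.82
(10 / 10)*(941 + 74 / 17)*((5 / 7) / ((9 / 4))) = 107140 / 357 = 300.11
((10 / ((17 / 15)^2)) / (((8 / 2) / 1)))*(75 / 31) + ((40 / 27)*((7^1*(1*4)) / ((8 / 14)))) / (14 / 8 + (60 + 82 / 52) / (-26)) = -11394188515 / 101111274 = -112.69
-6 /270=-1 /45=-0.02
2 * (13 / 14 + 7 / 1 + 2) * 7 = 139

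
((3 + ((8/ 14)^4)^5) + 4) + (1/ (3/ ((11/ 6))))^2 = 190624080426762469813/ 25852694280426288324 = 7.37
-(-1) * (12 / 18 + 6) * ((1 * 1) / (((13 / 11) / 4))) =880 / 39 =22.56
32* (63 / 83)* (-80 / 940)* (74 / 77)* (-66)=511488 / 3901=131.12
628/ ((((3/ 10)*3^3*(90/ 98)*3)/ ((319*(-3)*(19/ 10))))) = -51168.48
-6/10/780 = -1/1300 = -0.00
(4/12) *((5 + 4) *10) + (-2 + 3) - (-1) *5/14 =31.36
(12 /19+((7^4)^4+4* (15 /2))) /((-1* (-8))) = 631425680823001 /152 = 4154116321203.95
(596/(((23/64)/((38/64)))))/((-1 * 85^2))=-22648/166175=-0.14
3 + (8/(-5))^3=-137/125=-1.10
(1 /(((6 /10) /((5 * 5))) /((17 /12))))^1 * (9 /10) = 425 /8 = 53.12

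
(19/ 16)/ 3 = 19/ 48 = 0.40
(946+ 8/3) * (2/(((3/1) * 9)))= 5692/81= 70.27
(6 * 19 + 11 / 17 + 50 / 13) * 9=1066.44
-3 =-3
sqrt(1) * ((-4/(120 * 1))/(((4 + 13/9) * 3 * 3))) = -1/1470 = -0.00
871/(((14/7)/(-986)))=-429403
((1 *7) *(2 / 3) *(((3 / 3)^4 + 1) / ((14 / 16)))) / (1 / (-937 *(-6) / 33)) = 59968 / 33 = 1817.21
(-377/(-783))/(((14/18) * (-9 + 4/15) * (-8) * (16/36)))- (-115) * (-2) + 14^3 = 73771401/29344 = 2514.02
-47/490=-0.10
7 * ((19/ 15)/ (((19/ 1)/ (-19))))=-133/ 15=-8.87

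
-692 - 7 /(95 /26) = -65922 /95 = -693.92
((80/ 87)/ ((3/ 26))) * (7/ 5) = 2912/ 261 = 11.16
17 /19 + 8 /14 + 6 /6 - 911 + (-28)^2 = -16563 /133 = -124.53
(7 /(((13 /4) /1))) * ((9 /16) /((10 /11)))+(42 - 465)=-219267 /520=-421.67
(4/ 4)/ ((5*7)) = 1/ 35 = 0.03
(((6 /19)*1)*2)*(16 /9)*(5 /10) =32 /57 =0.56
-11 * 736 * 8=-64768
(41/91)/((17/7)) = 41/221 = 0.19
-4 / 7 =-0.57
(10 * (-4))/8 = -5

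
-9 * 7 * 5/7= -45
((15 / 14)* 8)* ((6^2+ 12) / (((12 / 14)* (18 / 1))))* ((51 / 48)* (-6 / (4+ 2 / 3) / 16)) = -255 / 112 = -2.28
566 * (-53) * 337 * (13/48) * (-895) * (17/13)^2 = 1307413858265/312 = 4190429032.90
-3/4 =-0.75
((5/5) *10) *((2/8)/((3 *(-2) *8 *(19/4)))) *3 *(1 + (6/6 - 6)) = 5/38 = 0.13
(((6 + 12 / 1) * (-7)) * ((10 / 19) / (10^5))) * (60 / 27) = -7 / 4750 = -0.00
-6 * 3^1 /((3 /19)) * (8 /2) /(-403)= 456 /403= 1.13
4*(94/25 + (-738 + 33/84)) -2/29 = -14897447/5075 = -2935.46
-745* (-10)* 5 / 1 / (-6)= -18625 / 3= -6208.33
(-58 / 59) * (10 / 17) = -580 / 1003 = -0.58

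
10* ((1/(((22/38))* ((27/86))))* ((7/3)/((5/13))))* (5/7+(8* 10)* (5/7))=212420/11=19310.91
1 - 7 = -6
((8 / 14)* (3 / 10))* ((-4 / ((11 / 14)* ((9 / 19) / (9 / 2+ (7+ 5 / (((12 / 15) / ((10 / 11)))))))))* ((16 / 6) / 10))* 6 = -153216 / 3025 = -50.65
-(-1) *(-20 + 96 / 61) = -1124 / 61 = -18.43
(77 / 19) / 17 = 77 / 323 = 0.24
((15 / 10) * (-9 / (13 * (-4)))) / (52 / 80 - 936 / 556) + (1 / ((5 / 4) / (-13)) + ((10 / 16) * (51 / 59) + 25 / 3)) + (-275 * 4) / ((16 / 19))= -345882947993 / 264430920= -1308.03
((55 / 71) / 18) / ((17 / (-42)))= -385 / 3621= -0.11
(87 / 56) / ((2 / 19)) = 1653 / 112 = 14.76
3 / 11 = 0.27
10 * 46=460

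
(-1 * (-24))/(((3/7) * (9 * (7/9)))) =8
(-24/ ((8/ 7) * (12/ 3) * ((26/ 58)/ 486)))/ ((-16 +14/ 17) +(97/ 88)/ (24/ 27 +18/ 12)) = 793308978/ 2050945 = 386.80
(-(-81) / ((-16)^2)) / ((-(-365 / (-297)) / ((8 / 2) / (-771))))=8019 / 6003520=0.00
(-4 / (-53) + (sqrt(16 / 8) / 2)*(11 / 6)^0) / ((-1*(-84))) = 1 / 1113 + sqrt(2) / 168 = 0.01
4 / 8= 1 / 2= 0.50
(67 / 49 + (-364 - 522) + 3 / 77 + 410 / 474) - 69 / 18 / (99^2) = -201170348807 / 227638026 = -883.73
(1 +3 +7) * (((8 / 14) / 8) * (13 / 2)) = 143 / 28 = 5.11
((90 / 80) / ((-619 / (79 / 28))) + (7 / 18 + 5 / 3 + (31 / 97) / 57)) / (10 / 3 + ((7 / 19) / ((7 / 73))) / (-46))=108758887877 / 171906471408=0.63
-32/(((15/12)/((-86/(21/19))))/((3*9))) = 1882368/35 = 53781.94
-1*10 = -10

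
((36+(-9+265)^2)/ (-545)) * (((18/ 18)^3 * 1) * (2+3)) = -65572/ 109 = -601.58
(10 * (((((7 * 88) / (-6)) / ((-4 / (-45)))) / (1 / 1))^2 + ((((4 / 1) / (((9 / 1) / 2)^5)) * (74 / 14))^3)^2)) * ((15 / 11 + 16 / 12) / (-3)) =-5921305909006604195258170046519114899257290 / 493740460612170201598069351394780451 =-11992750.00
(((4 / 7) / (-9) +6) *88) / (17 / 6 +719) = 0.72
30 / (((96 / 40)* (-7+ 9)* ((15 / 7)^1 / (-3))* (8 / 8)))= -35 / 4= -8.75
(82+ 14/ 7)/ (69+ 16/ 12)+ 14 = 3206/ 211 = 15.19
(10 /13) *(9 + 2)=110 /13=8.46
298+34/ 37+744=38588/ 37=1042.92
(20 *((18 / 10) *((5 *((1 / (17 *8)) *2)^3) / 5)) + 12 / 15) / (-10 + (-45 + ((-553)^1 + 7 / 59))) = -18554143 / 14096379600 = -0.00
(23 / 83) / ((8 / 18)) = 207 / 332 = 0.62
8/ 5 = 1.60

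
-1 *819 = -819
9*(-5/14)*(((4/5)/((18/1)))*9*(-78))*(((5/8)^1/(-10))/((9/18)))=-12.54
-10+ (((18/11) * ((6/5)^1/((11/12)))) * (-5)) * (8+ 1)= -12874/121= -106.40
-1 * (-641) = 641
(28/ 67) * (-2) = -56/ 67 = -0.84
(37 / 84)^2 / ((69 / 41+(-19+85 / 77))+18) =0.11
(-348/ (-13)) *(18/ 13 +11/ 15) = 47908/ 845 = 56.70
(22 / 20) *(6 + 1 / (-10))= 649 / 100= 6.49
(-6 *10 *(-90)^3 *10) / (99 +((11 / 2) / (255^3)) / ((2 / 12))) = 1208782237500000 / 273592693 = 4418181.73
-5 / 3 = -1.67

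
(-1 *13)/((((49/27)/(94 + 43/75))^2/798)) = -6039390927258/214375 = -28172085.96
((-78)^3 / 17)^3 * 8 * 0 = 0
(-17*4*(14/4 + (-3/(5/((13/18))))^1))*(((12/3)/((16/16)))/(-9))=12512/135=92.68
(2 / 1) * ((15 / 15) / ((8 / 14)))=7 / 2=3.50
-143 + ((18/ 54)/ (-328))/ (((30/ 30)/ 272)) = -17623/ 123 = -143.28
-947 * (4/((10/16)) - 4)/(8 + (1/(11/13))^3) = -15125484/64225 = -235.51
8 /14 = 4 /7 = 0.57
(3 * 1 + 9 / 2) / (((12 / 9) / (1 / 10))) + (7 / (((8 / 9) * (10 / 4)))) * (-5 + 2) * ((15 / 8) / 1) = -549 / 32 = -17.16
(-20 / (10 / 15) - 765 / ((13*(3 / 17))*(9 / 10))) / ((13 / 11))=-171820 / 507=-338.90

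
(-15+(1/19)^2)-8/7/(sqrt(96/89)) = -5414/361-sqrt(534)/21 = -16.10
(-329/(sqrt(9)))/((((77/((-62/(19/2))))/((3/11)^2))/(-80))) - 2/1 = -1449298/25289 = -57.31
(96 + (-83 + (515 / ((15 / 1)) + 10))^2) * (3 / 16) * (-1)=-895 / 3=-298.33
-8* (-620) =4960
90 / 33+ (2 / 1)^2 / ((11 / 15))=90 / 11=8.18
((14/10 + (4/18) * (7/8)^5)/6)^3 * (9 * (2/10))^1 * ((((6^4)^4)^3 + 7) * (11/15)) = 476146294786761432718765500000000000.00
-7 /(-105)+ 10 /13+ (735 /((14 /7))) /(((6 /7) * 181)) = 452437 /141180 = 3.20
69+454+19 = 542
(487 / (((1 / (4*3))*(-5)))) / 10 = -2922 / 25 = -116.88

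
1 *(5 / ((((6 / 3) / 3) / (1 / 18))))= 5 / 12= 0.42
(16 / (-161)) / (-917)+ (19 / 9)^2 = 53298253 / 11958597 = 4.46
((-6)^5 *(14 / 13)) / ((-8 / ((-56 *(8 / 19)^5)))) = -24970788864 / 32189287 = -775.75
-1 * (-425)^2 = -180625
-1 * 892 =-892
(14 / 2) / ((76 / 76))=7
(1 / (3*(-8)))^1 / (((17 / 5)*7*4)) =-5 / 11424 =-0.00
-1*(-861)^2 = -741321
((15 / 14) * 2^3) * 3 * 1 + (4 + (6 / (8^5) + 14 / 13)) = 45908241 / 1490944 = 30.79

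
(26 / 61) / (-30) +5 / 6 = 1499 / 1830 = 0.82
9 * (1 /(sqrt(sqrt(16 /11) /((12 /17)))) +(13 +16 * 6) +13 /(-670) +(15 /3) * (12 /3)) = 9 * 11^(1 /4) * sqrt(51) /17 +777753 /670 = 1167.71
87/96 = 29/32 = 0.91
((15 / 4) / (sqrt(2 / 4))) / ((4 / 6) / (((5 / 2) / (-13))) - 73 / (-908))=-51075*sqrt(2) / 46121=-1.57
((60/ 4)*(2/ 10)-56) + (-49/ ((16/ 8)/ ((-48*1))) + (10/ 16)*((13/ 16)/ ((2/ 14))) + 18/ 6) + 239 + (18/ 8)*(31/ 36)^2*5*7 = 1643845/ 1152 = 1426.95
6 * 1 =6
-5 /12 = -0.42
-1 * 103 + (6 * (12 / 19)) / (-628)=-307267 / 2983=-103.01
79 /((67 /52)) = 4108 /67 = 61.31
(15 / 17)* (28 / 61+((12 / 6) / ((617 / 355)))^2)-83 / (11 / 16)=-517427977024 / 4342519423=-119.15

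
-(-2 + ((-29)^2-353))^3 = -114791256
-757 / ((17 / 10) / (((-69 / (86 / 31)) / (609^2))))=2698705 / 90371337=0.03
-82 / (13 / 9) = -738 / 13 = -56.77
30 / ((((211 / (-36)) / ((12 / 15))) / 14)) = -12096 / 211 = -57.33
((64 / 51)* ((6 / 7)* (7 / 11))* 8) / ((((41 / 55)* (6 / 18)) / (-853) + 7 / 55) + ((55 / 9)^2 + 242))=353756160 / 18054480233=0.02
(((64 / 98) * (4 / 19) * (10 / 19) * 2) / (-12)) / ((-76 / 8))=1280 / 1008273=0.00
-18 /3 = -6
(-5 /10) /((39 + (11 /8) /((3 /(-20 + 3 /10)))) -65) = 120 /8407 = 0.01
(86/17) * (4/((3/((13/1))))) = 87.69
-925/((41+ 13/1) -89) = 185/7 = 26.43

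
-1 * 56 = -56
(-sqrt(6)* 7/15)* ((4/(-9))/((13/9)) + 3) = -49* sqrt(6)/39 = -3.08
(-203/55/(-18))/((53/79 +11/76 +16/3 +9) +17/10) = 609406/50074761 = 0.01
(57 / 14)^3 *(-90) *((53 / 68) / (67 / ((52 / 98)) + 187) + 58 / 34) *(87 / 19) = -47514.99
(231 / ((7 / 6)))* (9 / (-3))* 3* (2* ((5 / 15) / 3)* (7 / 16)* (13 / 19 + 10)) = -140679 / 76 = -1851.04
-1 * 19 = -19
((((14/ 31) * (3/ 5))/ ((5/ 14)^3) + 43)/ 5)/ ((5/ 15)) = 2845119/ 96875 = 29.37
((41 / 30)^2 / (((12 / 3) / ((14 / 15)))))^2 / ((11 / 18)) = 138462289 / 445500000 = 0.31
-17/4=-4.25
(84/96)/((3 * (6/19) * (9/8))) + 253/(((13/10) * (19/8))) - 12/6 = 3231703/40014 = 80.76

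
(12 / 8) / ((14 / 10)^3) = 0.55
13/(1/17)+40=261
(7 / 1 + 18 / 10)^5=52773.19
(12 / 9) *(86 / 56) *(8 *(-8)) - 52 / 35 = -1988 / 15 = -132.53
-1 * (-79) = 79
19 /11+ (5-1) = 63 /11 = 5.73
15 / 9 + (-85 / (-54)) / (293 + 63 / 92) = 1.67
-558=-558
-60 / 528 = -5 / 44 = -0.11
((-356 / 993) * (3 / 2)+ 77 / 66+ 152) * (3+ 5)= 1212484 / 993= 1221.03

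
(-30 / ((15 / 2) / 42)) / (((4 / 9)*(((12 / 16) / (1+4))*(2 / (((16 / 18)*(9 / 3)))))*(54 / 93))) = -17360 / 3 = -5786.67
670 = 670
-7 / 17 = -0.41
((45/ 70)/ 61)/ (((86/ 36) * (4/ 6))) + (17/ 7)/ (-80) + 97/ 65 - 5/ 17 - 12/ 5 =-1.23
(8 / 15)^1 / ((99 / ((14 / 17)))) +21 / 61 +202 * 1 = 311605867 / 1539945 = 202.35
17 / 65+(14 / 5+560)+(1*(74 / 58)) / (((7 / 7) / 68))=649.82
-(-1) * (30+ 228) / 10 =129 / 5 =25.80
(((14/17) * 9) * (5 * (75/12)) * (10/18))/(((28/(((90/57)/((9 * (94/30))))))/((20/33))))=78125/500973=0.16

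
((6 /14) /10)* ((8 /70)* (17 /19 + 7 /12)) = 0.01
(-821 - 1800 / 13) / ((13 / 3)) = -37419 / 169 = -221.41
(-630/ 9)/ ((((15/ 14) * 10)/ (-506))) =49588/ 15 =3305.87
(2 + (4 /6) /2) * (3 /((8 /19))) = 133 /8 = 16.62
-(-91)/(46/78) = 3549/23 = 154.30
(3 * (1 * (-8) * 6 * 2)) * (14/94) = -2016/47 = -42.89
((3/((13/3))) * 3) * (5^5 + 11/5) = 422172/65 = 6494.95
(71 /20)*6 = 213 /10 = 21.30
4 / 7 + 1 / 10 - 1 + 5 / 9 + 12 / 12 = 773 / 630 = 1.23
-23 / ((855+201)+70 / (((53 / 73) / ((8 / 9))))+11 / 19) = -208449 / 10352495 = -0.02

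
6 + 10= 16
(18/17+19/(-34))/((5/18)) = 1.80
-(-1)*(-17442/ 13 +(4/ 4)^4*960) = -4962/ 13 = -381.69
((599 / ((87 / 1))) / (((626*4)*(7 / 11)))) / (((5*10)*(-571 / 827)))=-5449103 / 43536922800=-0.00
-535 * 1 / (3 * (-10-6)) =535 / 48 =11.15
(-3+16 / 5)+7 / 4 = 39 / 20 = 1.95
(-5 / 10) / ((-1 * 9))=0.06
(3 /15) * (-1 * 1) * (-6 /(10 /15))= 9 /5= 1.80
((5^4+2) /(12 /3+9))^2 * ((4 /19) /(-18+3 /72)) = -1986336 /72839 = -27.27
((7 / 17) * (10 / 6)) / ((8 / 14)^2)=1715 / 816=2.10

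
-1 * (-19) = 19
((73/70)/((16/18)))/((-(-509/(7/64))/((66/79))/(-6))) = -65043/51470080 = -0.00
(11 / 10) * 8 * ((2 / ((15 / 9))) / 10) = 132 / 125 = 1.06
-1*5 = -5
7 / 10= 0.70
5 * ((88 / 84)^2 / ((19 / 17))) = 41140 / 8379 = 4.91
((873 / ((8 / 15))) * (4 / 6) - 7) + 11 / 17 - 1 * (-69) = 78465 / 68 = 1153.90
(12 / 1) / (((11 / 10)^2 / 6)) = 7200 / 121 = 59.50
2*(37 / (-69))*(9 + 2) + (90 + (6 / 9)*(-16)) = 4660 / 69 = 67.54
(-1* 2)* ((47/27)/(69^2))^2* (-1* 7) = 30926/16524331209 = 0.00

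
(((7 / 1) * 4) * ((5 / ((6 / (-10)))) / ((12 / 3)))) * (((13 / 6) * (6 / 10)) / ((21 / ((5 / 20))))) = -65 / 72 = -0.90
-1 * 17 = -17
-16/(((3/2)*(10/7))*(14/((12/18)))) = -16/45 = -0.36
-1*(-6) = 6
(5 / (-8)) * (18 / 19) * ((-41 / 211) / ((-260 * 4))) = -369 / 3335488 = -0.00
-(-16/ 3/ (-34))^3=-512/ 132651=-0.00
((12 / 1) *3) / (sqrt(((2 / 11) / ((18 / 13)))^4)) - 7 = 351653 / 169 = 2080.79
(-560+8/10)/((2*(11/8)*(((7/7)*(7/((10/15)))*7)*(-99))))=7456/266805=0.03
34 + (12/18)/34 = 1735/51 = 34.02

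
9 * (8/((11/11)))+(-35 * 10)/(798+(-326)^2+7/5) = 72.00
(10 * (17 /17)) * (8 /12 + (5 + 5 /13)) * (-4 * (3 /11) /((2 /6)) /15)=-1888 /143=-13.20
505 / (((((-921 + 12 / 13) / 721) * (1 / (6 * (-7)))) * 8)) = 2077.60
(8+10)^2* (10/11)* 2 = 6480/11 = 589.09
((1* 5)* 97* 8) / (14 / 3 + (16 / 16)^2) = 11640 / 17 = 684.71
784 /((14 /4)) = 224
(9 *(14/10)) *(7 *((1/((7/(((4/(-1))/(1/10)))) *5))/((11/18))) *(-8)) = 72576/55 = 1319.56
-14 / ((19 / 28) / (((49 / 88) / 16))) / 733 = -2401 / 2451152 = -0.00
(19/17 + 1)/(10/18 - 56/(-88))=1782/1003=1.78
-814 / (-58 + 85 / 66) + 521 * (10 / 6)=882.69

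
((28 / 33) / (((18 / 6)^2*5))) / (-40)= -7 / 14850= -0.00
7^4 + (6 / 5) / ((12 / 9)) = 24019 / 10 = 2401.90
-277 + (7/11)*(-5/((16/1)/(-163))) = -43047/176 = -244.59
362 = 362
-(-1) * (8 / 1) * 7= 56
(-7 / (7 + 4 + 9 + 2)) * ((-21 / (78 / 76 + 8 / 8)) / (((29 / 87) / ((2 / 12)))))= 1.65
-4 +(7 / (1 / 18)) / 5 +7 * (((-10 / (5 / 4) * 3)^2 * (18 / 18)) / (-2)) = -9974 / 5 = -1994.80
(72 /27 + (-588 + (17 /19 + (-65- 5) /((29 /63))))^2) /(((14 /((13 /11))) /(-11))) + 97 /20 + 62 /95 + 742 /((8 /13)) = -32269741884253 /63756210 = -506142.73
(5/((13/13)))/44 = 5/44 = 0.11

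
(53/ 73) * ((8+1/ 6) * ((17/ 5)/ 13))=44149/ 28470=1.55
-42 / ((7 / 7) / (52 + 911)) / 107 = -378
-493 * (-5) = 2465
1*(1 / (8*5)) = 1 / 40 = 0.02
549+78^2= 6633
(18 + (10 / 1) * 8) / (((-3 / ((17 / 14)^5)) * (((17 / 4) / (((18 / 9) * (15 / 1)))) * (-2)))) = 304.38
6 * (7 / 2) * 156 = 3276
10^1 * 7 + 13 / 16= 1133 / 16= 70.81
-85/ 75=-17/ 15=-1.13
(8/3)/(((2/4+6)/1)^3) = 64/6591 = 0.01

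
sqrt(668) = 2 *sqrt(167) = 25.85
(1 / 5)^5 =1 / 3125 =0.00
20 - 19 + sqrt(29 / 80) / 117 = sqrt(145) / 2340 + 1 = 1.01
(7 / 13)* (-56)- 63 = -1211 / 13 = -93.15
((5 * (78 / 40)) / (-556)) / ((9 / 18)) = -39 / 1112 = -0.04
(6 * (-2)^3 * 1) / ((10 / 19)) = -456 / 5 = -91.20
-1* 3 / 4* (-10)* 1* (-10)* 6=-450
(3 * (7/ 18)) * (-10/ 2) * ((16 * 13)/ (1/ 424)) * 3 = -1543360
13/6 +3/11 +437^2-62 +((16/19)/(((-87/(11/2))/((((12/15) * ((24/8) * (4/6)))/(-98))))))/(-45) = 190909.44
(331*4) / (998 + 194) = 331 / 298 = 1.11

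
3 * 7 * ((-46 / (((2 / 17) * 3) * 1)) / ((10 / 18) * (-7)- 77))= 3519 / 104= 33.84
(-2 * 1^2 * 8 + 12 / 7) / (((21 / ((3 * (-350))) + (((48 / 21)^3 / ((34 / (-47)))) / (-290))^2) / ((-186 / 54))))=-633163304165000 / 215656767297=-2935.98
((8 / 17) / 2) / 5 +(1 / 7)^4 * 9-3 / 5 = -112082 / 204085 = -0.55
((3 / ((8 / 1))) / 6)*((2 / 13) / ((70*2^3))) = 1 / 58240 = 0.00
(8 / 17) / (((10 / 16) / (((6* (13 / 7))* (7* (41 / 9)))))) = 68224 / 255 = 267.55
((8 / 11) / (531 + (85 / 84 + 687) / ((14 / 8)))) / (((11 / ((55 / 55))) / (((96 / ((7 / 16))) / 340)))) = 32256 / 698608625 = 0.00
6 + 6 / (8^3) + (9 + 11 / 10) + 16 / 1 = 41103 / 1280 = 32.11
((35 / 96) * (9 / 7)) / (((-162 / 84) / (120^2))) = -3500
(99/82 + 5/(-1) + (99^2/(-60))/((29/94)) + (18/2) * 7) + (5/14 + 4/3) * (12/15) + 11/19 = -1110929816/2372055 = -468.34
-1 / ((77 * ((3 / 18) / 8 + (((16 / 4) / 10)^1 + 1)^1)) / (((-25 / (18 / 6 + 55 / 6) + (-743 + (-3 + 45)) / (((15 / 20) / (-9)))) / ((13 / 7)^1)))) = -147342240 / 3559699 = -41.39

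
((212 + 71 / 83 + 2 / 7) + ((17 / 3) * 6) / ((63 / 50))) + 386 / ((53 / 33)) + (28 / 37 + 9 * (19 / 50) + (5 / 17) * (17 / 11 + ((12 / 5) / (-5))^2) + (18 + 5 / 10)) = 120722640049516 / 239688862875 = 503.66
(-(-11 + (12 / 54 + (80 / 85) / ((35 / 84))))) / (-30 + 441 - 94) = 6517 / 242505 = 0.03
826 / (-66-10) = -413 / 38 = -10.87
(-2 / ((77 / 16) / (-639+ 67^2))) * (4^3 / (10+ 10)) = -5120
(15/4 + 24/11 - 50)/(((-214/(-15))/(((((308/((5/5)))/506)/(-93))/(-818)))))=-67865/2745865672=-0.00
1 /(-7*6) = -1 /42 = -0.02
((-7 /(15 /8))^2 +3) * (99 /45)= 41921 /1125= 37.26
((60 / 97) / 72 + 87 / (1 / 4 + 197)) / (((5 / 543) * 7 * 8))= 12457687 / 14286160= 0.87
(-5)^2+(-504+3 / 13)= -6224 / 13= -478.77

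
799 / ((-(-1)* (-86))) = -9.29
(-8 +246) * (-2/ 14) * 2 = -68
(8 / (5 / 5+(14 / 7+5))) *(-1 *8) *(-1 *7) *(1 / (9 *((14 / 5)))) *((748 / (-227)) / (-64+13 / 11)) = 164560 / 1411713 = 0.12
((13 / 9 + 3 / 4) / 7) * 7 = 79 / 36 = 2.19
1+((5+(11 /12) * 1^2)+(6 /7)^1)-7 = 65 /84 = 0.77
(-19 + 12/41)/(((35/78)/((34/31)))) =-2034084/44485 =-45.73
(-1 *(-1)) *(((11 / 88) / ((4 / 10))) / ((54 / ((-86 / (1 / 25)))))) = -5375 / 432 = -12.44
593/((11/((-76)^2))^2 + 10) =19783770368/333621881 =59.30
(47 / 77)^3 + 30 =30.23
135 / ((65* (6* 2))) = 9 / 52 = 0.17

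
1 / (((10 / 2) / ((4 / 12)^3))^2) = 1 / 18225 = 0.00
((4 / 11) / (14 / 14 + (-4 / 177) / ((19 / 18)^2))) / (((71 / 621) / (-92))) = -4867417872 / 16297127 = -298.67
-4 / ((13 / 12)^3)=-6912 / 2197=-3.15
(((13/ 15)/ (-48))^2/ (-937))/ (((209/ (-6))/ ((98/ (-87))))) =-8281/ 736018747200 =-0.00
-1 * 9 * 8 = -72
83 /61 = 1.36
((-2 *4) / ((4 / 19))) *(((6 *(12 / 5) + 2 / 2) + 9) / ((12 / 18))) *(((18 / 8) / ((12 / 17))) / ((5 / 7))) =-1241289 / 200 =-6206.44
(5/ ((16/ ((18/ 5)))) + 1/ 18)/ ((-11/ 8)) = -85/ 99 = -0.86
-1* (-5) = 5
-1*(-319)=319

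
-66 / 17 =-3.88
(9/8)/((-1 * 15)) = -3/40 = -0.08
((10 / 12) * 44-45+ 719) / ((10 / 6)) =2132 / 5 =426.40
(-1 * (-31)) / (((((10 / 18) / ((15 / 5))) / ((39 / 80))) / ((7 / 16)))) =228501 / 6400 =35.70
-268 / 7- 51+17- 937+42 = -6771 / 7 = -967.29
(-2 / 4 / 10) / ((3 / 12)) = -1 / 5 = -0.20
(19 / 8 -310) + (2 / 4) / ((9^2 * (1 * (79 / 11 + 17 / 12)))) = -75417169 / 245160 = -307.62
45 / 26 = 1.73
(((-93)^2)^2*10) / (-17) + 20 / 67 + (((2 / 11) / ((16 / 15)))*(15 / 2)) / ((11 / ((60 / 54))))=-48515660689065 / 1102552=-44003058.98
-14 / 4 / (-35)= 1 / 10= 0.10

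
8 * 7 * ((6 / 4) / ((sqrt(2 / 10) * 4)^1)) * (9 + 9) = 378 * sqrt(5) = 845.23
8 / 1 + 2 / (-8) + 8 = 63 / 4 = 15.75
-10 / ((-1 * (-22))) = -5 / 11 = -0.45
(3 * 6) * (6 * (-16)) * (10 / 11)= -17280 / 11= -1570.91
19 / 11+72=811 / 11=73.73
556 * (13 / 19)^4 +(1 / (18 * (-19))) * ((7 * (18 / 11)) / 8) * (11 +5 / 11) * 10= 3827815577 / 31537682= 121.37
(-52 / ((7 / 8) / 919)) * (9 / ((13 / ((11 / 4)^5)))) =-1332052821 / 224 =-5946664.38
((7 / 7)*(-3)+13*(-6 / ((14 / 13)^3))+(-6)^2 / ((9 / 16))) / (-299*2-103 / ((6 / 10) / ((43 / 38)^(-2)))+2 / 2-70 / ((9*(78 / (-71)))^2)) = 453547110159 / 228710743763446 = 0.00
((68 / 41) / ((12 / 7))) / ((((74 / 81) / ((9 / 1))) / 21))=607257 / 3034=200.15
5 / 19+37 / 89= 1148 / 1691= 0.68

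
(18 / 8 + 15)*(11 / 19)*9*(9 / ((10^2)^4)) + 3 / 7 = 0.43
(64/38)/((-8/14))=-56/19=-2.95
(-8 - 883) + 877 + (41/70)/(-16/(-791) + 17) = -1880187/134630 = -13.97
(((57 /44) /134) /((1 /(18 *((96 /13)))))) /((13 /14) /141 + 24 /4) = 24303888 /113601917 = 0.21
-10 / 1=-10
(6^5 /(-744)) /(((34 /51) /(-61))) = 29646 /31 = 956.32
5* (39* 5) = 975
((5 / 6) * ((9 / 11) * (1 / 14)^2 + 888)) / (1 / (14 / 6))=3190895 / 1848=1726.67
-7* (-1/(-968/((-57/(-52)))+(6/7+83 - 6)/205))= -0.01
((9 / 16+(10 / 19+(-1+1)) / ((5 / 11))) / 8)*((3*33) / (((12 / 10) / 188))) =4055865 / 1216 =3335.42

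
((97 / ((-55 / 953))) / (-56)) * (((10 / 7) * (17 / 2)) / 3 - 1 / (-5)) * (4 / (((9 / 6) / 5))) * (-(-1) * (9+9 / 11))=494744232 / 29645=16688.96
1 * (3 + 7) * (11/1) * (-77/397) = -8470/397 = -21.34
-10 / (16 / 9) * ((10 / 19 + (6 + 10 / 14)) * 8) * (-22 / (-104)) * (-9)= 4290165 / 6916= 620.32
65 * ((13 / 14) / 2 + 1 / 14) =975 / 28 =34.82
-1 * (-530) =530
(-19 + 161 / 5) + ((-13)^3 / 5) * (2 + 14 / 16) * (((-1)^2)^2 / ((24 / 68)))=-855859 / 240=-3566.08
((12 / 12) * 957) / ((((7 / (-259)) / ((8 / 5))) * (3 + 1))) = -70818 / 5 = -14163.60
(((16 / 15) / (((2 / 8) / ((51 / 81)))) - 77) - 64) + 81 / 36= -220423 / 1620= -136.06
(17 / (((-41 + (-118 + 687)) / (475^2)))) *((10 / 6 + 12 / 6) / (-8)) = -3835625 / 1152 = -3329.54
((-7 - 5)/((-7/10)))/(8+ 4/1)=10/7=1.43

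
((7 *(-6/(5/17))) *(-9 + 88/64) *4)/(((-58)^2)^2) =21777/56582480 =0.00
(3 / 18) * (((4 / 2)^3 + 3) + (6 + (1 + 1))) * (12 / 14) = 19 / 7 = 2.71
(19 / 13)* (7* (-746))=-7632.15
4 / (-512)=-1 / 128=-0.01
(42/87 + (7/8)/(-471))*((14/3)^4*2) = 504680596/1106379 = 456.16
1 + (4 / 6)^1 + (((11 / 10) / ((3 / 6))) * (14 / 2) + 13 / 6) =19.23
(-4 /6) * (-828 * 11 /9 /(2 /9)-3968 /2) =13076 /3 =4358.67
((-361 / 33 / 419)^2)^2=16983563041 / 36552059447593041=0.00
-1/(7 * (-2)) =1/14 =0.07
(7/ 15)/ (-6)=-7/ 90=-0.08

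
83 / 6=13.83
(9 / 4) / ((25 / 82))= 369 / 50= 7.38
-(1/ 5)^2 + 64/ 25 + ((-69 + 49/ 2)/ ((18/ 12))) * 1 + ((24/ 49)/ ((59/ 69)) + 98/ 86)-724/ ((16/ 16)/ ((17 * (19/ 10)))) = -218268463813/ 9323475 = -23410.63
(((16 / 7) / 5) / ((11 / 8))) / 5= 128 / 1925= 0.07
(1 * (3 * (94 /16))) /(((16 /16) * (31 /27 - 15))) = -3807 /2992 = -1.27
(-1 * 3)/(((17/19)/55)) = -3135/17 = -184.41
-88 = -88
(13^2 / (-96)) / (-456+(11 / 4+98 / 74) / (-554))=1732081 / 448667460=0.00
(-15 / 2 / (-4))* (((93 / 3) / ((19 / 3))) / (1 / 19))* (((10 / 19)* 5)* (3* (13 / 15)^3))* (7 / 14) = 448.07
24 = 24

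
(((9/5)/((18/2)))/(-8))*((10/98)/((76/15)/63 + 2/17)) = -2295/178192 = -0.01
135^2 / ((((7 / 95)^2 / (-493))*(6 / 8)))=-108118597500 / 49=-2206501989.80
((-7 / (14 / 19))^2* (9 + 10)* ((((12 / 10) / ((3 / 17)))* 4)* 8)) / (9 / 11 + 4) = 20522128 / 265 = 77441.99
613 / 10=61.30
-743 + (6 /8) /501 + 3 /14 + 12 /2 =-3445203 /4676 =-736.78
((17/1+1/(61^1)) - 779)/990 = -0.77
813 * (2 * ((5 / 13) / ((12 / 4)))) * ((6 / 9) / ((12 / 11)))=14905 / 117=127.39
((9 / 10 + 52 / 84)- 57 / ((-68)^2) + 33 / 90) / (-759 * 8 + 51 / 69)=-0.00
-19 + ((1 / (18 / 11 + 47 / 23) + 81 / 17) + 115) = 1599104 / 15827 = 101.04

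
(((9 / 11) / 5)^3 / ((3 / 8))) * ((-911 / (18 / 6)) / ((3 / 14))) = -2754864 / 166375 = -16.56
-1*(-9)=9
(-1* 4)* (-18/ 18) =4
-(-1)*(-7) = -7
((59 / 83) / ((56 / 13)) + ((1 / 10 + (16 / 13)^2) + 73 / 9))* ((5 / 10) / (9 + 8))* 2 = 0.58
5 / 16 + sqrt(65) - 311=-4971 / 16 + sqrt(65)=-302.63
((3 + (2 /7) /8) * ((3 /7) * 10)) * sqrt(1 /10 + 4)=26.34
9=9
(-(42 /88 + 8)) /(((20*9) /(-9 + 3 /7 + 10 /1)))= -373 /5544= -0.07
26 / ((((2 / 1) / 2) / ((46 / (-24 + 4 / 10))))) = -50.68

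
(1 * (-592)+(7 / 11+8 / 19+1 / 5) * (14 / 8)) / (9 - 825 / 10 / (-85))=-20955577 / 354255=-59.15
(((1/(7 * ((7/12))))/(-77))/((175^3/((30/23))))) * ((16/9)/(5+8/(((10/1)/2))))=-128/613907188125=-0.00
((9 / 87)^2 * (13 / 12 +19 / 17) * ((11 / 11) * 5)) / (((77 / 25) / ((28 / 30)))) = 11225 / 314534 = 0.04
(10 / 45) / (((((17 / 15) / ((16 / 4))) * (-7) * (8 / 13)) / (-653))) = 42445 / 357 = 118.89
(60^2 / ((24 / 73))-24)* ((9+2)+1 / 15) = 604572 / 5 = 120914.40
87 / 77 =1.13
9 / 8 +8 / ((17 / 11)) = 857 / 136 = 6.30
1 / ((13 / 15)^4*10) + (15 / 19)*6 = 5333355 / 1085318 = 4.91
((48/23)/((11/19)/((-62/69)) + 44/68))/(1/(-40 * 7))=-53829888/253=-212766.36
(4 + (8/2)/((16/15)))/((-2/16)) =-62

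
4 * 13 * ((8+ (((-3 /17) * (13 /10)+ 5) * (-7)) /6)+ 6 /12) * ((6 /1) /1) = 77818 /85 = 915.51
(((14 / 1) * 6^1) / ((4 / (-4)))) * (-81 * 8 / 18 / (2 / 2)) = 3024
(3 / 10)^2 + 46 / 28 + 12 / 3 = 4013 / 700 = 5.73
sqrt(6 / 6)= 1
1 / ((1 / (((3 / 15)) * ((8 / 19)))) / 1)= 8 / 95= 0.08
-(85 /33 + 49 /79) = -8332 /2607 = -3.20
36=36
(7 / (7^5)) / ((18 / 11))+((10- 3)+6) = 561845 / 43218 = 13.00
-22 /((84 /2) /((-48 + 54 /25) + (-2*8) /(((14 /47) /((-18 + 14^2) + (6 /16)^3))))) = 1183929263 /235200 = 5033.71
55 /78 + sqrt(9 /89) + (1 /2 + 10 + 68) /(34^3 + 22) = 3 * sqrt(89) /89 + 2169053 /3067428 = 1.03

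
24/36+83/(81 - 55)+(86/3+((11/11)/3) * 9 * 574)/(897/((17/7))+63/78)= 109602895/12761658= 8.59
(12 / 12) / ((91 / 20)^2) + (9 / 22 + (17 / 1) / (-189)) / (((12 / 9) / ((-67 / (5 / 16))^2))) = 225505509968 / 20495475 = 11002.70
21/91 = 3/13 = 0.23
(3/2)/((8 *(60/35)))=7/64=0.11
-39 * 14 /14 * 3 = -117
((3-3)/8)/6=0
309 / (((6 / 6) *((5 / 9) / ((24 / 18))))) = 3708 / 5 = 741.60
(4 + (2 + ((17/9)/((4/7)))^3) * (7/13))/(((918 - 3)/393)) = 1948678579/184991040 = 10.53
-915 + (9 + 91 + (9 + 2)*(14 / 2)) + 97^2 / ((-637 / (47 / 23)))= -11254661 / 14651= -768.18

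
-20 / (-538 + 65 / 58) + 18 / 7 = 568622 / 217973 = 2.61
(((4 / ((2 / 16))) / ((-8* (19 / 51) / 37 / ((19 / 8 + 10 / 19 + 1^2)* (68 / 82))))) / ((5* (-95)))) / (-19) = -19022847 / 133579025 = -0.14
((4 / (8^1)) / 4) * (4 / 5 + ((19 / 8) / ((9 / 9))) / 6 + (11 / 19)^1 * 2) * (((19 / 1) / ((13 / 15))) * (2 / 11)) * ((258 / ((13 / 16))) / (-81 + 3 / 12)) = -2769114 / 600457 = -4.61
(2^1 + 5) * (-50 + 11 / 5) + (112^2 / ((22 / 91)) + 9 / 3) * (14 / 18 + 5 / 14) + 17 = 36900937 / 630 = 58572.92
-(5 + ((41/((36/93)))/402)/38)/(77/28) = -917831/504108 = -1.82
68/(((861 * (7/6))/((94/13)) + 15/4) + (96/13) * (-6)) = 83096/120199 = 0.69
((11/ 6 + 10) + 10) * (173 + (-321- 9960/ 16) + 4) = -16735.25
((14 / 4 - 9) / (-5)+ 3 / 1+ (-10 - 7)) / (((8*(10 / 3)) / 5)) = -387 / 160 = -2.42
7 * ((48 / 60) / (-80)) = -7 / 100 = -0.07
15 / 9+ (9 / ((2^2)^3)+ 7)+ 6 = 2843 / 192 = 14.81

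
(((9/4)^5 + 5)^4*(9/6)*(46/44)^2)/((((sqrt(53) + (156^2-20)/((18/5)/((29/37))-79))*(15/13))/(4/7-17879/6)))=204300242.24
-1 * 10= -10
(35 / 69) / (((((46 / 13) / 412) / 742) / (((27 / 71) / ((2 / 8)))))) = 2503715760 / 37559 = 66660.87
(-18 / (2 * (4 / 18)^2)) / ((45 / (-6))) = 243 / 10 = 24.30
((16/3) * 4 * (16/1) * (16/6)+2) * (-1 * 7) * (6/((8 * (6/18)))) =-28735/2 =-14367.50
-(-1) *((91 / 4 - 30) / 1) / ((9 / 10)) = -145 / 18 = -8.06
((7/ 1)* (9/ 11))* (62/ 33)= 1302/ 121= 10.76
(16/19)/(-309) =-16/5871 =-0.00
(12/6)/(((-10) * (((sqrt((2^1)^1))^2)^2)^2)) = -1/80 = -0.01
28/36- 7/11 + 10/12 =0.97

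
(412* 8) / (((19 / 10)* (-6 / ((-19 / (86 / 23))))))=189520 / 129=1469.15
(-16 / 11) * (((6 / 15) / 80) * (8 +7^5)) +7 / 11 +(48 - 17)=-4986 / 55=-90.65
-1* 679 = -679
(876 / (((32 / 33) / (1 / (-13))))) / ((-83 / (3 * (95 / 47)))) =2059695 / 405704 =5.08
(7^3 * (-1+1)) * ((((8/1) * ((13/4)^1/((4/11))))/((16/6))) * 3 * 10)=0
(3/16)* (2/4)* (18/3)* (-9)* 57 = -4617/16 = -288.56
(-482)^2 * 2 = 464648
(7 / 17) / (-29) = -7 / 493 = -0.01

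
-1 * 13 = -13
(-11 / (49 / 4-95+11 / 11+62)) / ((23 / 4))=176 / 1817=0.10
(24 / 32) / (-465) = -1 / 620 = -0.00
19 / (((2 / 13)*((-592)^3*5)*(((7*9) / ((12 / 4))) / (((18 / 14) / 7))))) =-741 / 711638179840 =-0.00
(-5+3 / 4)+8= 15 / 4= 3.75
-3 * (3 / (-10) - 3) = 99 / 10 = 9.90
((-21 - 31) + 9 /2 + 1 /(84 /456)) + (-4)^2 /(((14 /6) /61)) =5267 /14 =376.21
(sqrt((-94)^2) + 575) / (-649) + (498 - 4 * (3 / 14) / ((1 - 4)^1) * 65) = 2342101 / 4543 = 515.54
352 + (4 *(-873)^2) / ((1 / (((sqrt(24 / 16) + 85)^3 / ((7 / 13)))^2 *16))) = 109802319369280452720 *sqrt(6) / 49 + 3118597833262673080264 / 49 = 69133826291663841444.57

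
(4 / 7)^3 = 0.19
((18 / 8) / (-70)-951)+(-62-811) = -510729 / 280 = -1824.03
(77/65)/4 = 77/260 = 0.30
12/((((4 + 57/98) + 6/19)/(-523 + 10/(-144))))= -35062391/27357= -1281.66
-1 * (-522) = 522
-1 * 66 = -66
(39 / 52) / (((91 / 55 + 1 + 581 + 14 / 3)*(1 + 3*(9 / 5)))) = 2475 / 12425344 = 0.00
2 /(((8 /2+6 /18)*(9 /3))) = 2 /13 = 0.15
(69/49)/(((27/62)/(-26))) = -37076/441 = -84.07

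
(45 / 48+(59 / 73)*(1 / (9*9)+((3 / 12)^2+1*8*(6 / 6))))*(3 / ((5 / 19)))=1341647 / 15768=85.09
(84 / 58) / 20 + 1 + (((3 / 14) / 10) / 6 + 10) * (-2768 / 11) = -2516.19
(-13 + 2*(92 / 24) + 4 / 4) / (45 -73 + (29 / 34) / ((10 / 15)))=884 / 5451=0.16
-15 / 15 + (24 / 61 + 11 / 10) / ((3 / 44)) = 19127 / 915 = 20.90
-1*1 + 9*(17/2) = 151/2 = 75.50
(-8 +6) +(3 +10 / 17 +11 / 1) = 214 / 17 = 12.59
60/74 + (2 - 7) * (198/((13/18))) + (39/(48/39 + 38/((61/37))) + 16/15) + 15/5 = -63174426527/46305870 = -1364.29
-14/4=-7/2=-3.50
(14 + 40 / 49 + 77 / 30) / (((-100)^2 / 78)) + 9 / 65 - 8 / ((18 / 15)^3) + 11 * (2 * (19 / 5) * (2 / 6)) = 20218358339 / 859950000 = 23.51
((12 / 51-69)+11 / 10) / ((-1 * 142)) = 11503 / 24140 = 0.48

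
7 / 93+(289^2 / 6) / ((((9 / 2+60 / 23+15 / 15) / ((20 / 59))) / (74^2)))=2173989319003 / 682217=3186653.69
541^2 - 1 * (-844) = 293525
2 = 2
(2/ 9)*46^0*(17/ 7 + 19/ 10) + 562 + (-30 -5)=55436/ 105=527.96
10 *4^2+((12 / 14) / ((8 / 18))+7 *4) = 2659 / 14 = 189.93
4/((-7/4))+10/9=-74/63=-1.17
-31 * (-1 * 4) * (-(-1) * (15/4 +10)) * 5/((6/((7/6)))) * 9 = 59675/4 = 14918.75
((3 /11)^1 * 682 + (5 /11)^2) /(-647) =-22531 /78287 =-0.29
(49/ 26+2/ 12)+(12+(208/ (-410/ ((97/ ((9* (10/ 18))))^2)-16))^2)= 13628623586092/ 84027808917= 162.19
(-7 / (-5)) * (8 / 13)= 56 / 65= 0.86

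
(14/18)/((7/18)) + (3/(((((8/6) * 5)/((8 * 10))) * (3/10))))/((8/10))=152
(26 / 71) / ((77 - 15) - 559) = -26 / 35287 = -0.00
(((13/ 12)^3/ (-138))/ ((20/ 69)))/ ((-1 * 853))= 2197/ 58959360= 0.00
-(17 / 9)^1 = -17 / 9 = -1.89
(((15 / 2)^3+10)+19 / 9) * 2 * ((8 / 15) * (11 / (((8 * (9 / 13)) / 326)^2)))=1543344668437 / 87480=17642257.30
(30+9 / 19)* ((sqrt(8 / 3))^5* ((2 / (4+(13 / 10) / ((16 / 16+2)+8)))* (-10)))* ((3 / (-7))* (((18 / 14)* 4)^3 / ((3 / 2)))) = 66790.79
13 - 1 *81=-68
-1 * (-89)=89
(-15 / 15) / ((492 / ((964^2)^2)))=-215897763904 / 123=-1755266373.20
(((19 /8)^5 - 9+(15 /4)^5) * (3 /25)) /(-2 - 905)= -79443561 /743014400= -0.11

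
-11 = -11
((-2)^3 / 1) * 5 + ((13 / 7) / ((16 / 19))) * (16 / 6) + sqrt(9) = -1307 / 42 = -31.12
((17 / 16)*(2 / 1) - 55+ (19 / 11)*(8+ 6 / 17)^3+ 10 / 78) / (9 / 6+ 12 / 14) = 112589299291 / 278213364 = 404.69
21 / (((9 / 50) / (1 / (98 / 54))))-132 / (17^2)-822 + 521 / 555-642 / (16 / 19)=-13649295071 / 8982120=-1519.61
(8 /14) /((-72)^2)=1 /9072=0.00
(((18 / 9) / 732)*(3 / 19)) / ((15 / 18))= 3 / 5795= 0.00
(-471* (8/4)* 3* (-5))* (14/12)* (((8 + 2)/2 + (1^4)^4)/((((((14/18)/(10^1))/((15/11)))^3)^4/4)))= 2071130074947849198955078125000000000000000/6205698360280511949703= 333746494706234693466.23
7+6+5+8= 26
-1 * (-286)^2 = -81796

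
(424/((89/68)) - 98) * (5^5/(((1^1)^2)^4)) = 62843750/89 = 706109.55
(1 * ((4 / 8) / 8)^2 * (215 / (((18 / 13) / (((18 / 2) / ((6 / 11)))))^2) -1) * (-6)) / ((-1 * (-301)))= -4396391 / 1849344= -2.38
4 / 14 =2 / 7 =0.29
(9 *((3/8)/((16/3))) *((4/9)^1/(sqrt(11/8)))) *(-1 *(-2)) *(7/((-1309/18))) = -81 *sqrt(22)/8228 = -0.05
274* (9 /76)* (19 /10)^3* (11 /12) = 1632081 /8000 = 204.01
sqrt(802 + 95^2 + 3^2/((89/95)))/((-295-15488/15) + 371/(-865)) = -2595 * sqrt(77915762)/306699518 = -0.07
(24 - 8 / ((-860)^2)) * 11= 24406789 / 92450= 264.00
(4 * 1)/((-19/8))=-32/19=-1.68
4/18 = 2/9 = 0.22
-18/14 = -9/7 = -1.29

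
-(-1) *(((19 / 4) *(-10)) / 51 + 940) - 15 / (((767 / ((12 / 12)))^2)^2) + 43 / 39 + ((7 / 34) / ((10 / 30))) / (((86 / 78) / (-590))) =925414925153450657 / 1517924193827106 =609.66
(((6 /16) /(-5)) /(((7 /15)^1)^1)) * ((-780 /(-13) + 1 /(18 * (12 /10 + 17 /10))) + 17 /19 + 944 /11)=-1000511 /42427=-23.58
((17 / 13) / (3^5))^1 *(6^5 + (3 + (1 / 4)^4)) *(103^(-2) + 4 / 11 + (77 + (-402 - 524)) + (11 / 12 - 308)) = -54791568938571175 / 1132499377152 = -48381.10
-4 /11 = -0.36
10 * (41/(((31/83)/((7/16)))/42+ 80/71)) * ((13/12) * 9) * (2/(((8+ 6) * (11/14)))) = 6925836645/10930568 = 633.62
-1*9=-9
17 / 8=2.12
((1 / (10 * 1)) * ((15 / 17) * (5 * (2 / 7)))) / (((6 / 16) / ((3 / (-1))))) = -120 / 119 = -1.01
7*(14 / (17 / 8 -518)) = -784 / 4127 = -0.19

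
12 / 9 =4 / 3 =1.33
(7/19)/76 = 7/1444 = 0.00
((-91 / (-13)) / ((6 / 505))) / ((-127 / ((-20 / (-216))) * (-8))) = 17675 / 329184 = 0.05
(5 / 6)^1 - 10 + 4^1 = -5.17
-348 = -348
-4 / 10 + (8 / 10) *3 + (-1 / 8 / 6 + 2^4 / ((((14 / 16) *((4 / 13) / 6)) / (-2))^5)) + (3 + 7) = -2270566302910951 / 806736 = -2814509706.91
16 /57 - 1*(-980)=55876 /57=980.28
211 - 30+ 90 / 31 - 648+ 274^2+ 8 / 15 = 34694783 / 465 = 74612.44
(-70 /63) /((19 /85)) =-850 /171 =-4.97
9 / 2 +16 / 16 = 11 / 2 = 5.50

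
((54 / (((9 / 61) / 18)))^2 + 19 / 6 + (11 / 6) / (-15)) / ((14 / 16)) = 2232089848 / 45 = 49601996.62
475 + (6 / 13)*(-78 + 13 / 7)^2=154393 / 49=3150.88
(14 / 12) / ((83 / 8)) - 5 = -1217 / 249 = -4.89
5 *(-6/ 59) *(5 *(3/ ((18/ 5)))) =-125/ 59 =-2.12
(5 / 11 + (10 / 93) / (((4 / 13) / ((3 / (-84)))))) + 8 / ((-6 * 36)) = 0.41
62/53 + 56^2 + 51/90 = 4989001/1590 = 3137.74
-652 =-652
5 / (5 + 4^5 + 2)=5 / 1031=0.00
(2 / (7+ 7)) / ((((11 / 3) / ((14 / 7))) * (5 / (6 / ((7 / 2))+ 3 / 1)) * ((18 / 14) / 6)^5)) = 21952 / 135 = 162.61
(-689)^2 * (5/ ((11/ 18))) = 42724890/ 11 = 3884080.91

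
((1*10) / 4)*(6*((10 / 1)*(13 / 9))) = 650 / 3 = 216.67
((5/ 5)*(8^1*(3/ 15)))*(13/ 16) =13/ 10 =1.30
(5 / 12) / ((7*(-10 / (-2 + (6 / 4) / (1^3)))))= 1 / 336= 0.00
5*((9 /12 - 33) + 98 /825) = -106033 /660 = -160.66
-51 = -51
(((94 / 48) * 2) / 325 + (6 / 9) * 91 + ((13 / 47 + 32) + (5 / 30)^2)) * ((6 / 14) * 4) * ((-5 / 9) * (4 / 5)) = -29217944 / 412425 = -70.84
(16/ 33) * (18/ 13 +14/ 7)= 64/ 39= 1.64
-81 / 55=-1.47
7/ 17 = 0.41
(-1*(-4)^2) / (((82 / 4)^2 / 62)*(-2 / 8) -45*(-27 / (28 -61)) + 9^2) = -174592 / 463621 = -0.38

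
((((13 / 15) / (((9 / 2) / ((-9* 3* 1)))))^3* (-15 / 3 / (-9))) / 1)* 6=-35152 / 75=-468.69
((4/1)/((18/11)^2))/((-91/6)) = -242/2457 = -0.10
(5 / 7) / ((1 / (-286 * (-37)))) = 52910 / 7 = 7558.57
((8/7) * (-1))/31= -8/217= -0.04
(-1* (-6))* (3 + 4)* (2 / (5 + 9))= 6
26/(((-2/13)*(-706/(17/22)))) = 2873/15532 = 0.18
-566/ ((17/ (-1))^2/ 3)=-1698/ 289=-5.88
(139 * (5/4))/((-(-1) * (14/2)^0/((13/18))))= 9035/72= 125.49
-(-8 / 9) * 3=8 / 3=2.67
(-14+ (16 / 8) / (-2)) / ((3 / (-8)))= 40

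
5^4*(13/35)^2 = 4225/49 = 86.22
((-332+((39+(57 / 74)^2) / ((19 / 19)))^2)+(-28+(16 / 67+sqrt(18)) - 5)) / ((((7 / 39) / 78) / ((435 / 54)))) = 73515 * sqrt(2) / 7+59220886167575795 / 14063704144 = 4225754.72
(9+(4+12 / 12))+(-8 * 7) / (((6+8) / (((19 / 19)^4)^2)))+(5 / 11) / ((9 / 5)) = 1015 / 99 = 10.25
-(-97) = 97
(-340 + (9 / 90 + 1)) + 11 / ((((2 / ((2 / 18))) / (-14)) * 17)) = -519287 / 1530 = -339.40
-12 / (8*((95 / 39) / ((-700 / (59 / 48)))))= 393120 / 1121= 350.69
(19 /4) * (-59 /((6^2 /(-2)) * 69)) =1121 /4968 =0.23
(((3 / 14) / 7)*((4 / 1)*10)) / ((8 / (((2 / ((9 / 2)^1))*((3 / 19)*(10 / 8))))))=25 / 1862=0.01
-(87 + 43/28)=-2479/28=-88.54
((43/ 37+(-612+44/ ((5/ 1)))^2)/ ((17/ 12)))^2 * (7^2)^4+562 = 94032586781765098939040146/ 247275625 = 380274387262250773.56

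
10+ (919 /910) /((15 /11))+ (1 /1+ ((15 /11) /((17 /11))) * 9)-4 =3638953 /232050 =15.68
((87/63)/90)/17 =0.00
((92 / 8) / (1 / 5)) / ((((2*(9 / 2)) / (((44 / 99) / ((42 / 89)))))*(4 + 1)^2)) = 2047 / 8505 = 0.24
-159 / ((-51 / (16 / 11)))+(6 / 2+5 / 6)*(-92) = -195302 / 561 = -348.13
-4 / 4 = -1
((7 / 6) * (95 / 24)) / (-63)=-95 / 1296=-0.07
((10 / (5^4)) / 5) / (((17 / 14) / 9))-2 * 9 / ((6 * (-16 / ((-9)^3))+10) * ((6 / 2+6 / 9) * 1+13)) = -2168001 / 26158750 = -0.08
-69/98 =-0.70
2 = 2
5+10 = 15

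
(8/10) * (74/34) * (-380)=-661.65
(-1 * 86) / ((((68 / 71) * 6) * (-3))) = 3053 / 612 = 4.99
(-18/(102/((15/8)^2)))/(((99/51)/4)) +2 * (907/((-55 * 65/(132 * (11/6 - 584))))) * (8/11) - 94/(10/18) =1612341947/57200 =28187.80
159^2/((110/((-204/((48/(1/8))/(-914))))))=196408089/1760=111595.51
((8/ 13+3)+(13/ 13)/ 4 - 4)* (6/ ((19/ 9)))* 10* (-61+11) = 47250/ 247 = 191.30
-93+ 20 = -73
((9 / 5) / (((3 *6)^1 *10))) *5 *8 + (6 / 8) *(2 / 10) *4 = 1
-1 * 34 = -34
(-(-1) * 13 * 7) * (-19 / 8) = -1729 / 8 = -216.12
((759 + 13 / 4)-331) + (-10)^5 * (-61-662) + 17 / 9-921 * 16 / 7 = 18219178655 / 252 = 72298328.00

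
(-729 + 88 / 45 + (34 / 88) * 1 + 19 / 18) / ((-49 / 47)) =67524571 / 97020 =695.99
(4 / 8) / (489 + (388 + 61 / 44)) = 22 / 38649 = 0.00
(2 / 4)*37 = 37 / 2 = 18.50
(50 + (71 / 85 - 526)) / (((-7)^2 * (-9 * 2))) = 13463 / 24990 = 0.54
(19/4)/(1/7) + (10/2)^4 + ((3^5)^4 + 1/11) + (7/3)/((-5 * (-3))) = 6903834417803/1980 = 3486785059.50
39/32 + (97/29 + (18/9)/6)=13633/2784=4.90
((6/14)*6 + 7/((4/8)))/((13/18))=2088/91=22.95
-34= -34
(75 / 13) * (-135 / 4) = -194.71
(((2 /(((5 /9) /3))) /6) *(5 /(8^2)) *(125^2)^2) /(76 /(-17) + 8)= 2490234375 /256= 9727478.03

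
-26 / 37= -0.70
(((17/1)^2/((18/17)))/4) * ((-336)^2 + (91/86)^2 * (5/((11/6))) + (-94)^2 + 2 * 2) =24329673308599/2928816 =8306999.59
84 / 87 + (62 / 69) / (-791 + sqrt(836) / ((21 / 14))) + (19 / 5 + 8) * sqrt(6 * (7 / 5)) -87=-322954708879 / 3753732595 -248 * sqrt(209) / 129439055 + 59 * sqrt(210) / 25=-51.84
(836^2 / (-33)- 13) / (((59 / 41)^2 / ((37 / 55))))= -790834855 / 114873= -6884.43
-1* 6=-6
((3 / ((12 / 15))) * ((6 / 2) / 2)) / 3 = 1.88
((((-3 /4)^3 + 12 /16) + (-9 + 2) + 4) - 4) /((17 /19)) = -8113 /1088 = -7.46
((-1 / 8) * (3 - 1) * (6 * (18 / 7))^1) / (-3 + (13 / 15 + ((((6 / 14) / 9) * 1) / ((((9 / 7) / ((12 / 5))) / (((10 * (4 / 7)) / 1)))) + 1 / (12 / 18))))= 2430 / 79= 30.76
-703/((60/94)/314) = -345829.13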